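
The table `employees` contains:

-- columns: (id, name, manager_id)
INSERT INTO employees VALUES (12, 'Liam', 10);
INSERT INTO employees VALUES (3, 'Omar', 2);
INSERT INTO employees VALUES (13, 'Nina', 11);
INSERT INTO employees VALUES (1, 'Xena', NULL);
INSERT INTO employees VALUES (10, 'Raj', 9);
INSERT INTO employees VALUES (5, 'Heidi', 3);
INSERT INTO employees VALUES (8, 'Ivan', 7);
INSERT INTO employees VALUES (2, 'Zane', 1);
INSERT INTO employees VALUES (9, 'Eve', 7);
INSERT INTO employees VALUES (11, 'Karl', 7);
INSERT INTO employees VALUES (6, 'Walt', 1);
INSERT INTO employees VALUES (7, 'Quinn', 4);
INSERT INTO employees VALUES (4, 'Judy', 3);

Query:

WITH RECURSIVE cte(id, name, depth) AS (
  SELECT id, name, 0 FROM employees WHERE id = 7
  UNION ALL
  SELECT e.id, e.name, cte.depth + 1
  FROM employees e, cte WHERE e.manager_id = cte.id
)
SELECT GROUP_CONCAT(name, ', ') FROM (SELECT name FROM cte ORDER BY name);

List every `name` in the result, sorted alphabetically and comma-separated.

Base: id=7 (Quinn) at depth 0.
Iteration 1: rows with manager_id in {7} -> Ivan (id 8, depth 1), Eve (id 9, depth 1), Karl (id 11, depth 1).
Iteration 2: rows with manager_id in {8,9,11} -> Raj (id 10, depth 2), Nina (id 13, depth 2).
Iteration 3: rows with manager_id in {10,13} -> Liam (id 12, depth 3).
Iteration 4: no rows with manager_id in {12}; recursion stops.

Eve, Ivan, Karl, Liam, Nina, Quinn, Raj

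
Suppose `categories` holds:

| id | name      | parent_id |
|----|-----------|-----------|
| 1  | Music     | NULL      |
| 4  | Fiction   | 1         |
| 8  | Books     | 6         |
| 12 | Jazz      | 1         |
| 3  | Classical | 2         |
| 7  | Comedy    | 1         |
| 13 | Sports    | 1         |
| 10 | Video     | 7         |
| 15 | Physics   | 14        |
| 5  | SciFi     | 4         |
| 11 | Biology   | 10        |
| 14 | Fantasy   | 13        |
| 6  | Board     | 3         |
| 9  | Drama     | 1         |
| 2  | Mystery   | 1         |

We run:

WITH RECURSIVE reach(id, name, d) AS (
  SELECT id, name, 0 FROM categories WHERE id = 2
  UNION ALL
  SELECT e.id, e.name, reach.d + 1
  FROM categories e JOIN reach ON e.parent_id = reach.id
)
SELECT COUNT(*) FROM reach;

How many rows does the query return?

Base: id=2 (Mystery) at d 0.
Iteration 1: rows with parent_id in {2} -> Classical (id 3, d 1).
Iteration 2: rows with parent_id in {3} -> Board (id 6, d 2).
Iteration 3: rows with parent_id in {6} -> Books (id 8, d 3).
Iteration 4: no rows with parent_id in {8}; recursion stops.
Total rows emitted: 4.

4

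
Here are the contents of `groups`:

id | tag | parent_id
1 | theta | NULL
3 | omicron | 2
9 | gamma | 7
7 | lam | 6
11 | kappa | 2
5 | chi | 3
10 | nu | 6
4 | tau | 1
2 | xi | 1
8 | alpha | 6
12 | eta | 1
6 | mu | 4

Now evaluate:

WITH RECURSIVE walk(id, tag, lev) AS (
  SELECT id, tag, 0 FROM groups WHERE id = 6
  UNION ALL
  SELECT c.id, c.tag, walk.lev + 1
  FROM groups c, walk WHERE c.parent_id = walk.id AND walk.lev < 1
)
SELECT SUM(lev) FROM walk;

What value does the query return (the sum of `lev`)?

3

Base: id=6 (mu) at lev 0.
Iteration 1: rows with parent_id in {6} -> lam (id 7, lev 1), alpha (id 8, lev 1), nu (id 10, lev 1).
Iteration 2: lev < 1 fails for all current rows; recursion stops.
SUM(lev) = 0 + 1 + 1 + 1 = 3.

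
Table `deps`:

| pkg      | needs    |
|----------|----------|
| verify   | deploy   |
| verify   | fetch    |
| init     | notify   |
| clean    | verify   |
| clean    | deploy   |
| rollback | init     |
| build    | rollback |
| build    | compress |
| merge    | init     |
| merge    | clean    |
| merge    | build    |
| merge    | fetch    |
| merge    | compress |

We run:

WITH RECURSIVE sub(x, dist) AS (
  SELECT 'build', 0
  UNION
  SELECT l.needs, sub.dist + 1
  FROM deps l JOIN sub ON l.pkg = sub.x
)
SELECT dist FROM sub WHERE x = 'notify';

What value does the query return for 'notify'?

3

Base: (build, dist=0).
Iteration 1: edges from {build} -> (compress, dist=1), (rollback, dist=1).
Iteration 2: edges from {compress,rollback} -> (init, dist=2).
Iteration 3: edges from {init} -> (notify, dist=3).
Iteration 4: no outgoing edges from {notify}; recursion stops.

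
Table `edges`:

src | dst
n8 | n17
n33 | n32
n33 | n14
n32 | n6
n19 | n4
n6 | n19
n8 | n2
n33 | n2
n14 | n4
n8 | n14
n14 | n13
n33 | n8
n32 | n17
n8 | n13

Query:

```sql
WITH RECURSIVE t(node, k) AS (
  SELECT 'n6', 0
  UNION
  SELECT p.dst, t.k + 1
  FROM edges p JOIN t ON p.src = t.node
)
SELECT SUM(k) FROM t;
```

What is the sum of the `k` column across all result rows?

Base: (n6, k=0).
Iteration 1: edges from {n6} -> (n19, k=1).
Iteration 2: edges from {n19} -> (n4, k=2).
Iteration 3: no outgoing edges from {n4}; recursion stops.
SUM(k) = 0 + 1 + 2 = 3.

3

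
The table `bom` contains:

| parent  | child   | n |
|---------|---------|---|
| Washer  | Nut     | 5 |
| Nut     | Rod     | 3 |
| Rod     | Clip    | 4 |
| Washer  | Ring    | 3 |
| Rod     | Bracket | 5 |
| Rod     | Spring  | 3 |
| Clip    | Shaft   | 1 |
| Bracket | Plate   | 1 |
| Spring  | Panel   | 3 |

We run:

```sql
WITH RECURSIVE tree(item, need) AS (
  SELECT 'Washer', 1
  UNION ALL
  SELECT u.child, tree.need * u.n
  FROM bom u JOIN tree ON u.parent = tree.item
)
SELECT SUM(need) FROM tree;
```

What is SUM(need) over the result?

Base: (Washer, need=1).
Iteration 1: components of {Washer} -> Nut = 1*5 = 5, Ring = 1*3 = 3.
Iteration 2: components of {Nut,Ring} -> Rod = 5*3 = 15.
Iteration 3: components of {Rod} -> Bracket = 15*5 = 75, Clip = 15*4 = 60, Spring = 15*3 = 45.
Iteration 4: components of {Bracket,Clip,Spring} -> Panel = 45*3 = 135, Plate = 75*1 = 75, Shaft = 60*1 = 60.
Iteration 5: no further components; recursion stops.
SUM(need) = 1 + 5 + 3 + 15 + 60 + 75 + 45 + 60 + 75 + 135 = 474.

474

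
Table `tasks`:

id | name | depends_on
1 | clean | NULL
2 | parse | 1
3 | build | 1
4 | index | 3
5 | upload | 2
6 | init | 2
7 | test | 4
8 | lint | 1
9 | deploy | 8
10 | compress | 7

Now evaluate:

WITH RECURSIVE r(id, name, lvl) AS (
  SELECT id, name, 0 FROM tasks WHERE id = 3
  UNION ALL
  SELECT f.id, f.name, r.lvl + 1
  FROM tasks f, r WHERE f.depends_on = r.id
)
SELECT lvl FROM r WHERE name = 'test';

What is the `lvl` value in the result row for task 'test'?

Base: id=3 (build) at lvl 0.
Iteration 1: rows with depends_on in {3} -> index (id 4, lvl 1).
Iteration 2: rows with depends_on in {4} -> test (id 7, lvl 2).
Iteration 3: rows with depends_on in {7} -> compress (id 10, lvl 3).
Iteration 4: no rows with depends_on in {10}; recursion stops.

2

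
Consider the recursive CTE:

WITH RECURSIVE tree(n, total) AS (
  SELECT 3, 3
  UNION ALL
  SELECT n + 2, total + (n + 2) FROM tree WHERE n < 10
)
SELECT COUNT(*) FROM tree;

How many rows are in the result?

Base: n=3, total=3.
Iteration 1: 3 < 10 holds -> n = 3 + 2 = 5, total = 3 + 5 = 8.
Iteration 2: 5 < 10 holds -> n = 5 + 2 = 7, total = 8 + 7 = 15.
Iteration 3: 7 < 10 holds -> n = 7 + 2 = 9, total = 15 + 9 = 24.
Iteration 4: 9 < 10 holds -> n = 9 + 2 = 11, total = 24 + 11 = 35.
Iteration 5: 11 < 10 fails; recursion stops.
Total rows emitted: 5.

5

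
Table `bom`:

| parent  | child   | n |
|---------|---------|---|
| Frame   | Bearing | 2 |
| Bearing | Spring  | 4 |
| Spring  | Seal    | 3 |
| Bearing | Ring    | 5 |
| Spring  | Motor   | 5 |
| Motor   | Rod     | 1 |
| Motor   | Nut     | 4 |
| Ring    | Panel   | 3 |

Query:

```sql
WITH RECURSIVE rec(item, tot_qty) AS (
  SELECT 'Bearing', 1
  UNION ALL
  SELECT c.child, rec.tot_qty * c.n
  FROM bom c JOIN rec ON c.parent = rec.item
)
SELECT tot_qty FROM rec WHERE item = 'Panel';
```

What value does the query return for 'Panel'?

15

Base: (Bearing, tot_qty=1).
Iteration 1: components of {Bearing} -> Ring = 1*5 = 5, Spring = 1*4 = 4.
Iteration 2: components of {Ring,Spring} -> Motor = 4*5 = 20, Panel = 5*3 = 15, Seal = 4*3 = 12.
Iteration 3: components of {Motor,Panel,Seal} -> Nut = 20*4 = 80, Rod = 20*1 = 20.
Iteration 4: no further components; recursion stops.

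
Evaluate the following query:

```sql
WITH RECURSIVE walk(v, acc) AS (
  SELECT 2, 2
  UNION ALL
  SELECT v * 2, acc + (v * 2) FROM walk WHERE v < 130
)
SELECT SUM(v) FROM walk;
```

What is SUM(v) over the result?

510

Base: v=2, acc=2.
Iteration 1: 2 < 130 holds -> v = 2 * 2 = 4, acc = 2 + 4 = 6.
Iteration 2: 4 < 130 holds -> v = 4 * 2 = 8, acc = 6 + 8 = 14.
Iteration 3: 8 < 130 holds -> v = 8 * 2 = 16, acc = 14 + 16 = 30.
Iteration 4: 16 < 130 holds -> v = 16 * 2 = 32, acc = 30 + 32 = 62.
Iteration 5: 32 < 130 holds -> v = 32 * 2 = 64, acc = 62 + 64 = 126.
Iteration 6: 64 < 130 holds -> v = 64 * 2 = 128, acc = 126 + 128 = 254.
Iteration 7: 128 < 130 holds -> v = 128 * 2 = 256, acc = 254 + 256 = 510.
Iteration 8: 256 < 130 fails; recursion stops.
SUM(v) = 2 + 4 + 8 + 16 + 32 + 64 + 128 + 256 = 510.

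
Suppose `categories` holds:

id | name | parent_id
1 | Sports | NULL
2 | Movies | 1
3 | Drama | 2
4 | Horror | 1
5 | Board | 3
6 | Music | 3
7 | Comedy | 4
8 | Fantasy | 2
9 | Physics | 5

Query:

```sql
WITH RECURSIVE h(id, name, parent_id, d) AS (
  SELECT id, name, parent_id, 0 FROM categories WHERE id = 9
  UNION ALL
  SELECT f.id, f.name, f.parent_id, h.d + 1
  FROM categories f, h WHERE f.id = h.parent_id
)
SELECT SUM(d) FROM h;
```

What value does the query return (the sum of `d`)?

Base: id=9 (Physics), parent_id=5, d 0.
Iteration 1: join on id=5 -> Board (id 5, parent_id=3, d 1).
Iteration 2: join on id=3 -> Drama (id 3, parent_id=2, d 2).
Iteration 3: join on id=2 -> Movies (id 2, parent_id=1, d 3).
Iteration 4: join on id=1 -> Sports (id 1, parent_id=NULL, d 4).
Iteration 5: parent_id is NULL; no match; recursion stops.
SUM(d) = 0 + 1 + 2 + 3 + 4 = 10.

10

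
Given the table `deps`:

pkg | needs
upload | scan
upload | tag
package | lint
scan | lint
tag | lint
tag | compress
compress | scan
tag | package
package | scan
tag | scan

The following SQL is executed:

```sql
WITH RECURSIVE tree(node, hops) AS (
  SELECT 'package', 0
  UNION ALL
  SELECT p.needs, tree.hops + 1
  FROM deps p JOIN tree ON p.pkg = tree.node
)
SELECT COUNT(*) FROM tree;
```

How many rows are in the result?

Base: (package, hops=0).
Iteration 1: edges from {package} -> (lint, hops=1), (scan, hops=1).
Iteration 2: edges from {lint,scan} -> (lint, hops=2).
Iteration 3: no outgoing edges from {lint}; recursion stops.
Total rows emitted: 4.

4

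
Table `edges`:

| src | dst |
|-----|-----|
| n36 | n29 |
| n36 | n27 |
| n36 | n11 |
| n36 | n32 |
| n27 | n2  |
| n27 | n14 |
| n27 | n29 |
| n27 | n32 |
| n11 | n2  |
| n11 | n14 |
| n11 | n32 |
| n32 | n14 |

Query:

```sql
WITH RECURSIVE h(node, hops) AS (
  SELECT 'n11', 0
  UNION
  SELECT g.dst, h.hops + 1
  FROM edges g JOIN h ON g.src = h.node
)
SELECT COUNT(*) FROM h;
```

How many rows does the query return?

5

Base: (n11, hops=0).
Iteration 1: edges from {n11} -> (n14, hops=1), (n2, hops=1), (n32, hops=1).
Iteration 2: edges from {n14,n2,n32} -> (n14, hops=2).
Iteration 3: no outgoing edges from {n14}; recursion stops.
Total rows emitted: 5.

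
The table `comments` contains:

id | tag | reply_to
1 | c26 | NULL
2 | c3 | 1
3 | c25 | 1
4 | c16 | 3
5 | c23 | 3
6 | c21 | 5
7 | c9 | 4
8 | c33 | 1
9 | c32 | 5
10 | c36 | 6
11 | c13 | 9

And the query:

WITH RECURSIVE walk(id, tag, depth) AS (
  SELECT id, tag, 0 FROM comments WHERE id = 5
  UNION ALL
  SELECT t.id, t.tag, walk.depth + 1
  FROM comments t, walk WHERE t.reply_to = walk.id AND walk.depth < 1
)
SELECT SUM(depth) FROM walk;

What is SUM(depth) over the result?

2

Base: id=5 (c23) at depth 0.
Iteration 1: rows with reply_to in {5} -> c21 (id 6, depth 1), c32 (id 9, depth 1).
Iteration 2: depth < 1 fails for all current rows; recursion stops.
SUM(depth) = 0 + 1 + 1 = 2.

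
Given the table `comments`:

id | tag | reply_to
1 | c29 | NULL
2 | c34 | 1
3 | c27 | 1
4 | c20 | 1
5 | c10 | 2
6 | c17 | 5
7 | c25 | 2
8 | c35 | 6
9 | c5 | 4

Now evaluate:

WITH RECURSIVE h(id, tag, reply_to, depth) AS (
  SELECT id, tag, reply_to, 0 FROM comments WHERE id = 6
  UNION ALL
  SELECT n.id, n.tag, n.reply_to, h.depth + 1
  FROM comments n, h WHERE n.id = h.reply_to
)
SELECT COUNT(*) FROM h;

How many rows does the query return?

4

Base: id=6 (c17), reply_to=5, depth 0.
Iteration 1: join on id=5 -> c10 (id 5, reply_to=2, depth 1).
Iteration 2: join on id=2 -> c34 (id 2, reply_to=1, depth 2).
Iteration 3: join on id=1 -> c29 (id 1, reply_to=NULL, depth 3).
Iteration 4: reply_to is NULL; no match; recursion stops.
Total rows emitted: 4.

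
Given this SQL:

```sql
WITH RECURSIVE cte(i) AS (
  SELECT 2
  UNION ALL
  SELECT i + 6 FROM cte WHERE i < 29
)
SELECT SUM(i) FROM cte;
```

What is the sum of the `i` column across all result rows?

Base: i=2.
Iteration 1: 2 < 29 holds -> i = 2 + 6 = 8.
Iteration 2: 8 < 29 holds -> i = 8 + 6 = 14.
Iteration 3: 14 < 29 holds -> i = 14 + 6 = 20.
Iteration 4: 20 < 29 holds -> i = 20 + 6 = 26.
Iteration 5: 26 < 29 holds -> i = 26 + 6 = 32.
Iteration 6: 32 < 29 fails; recursion stops.
SUM(i) = 2 + 8 + 14 + 20 + 26 + 32 = 102.

102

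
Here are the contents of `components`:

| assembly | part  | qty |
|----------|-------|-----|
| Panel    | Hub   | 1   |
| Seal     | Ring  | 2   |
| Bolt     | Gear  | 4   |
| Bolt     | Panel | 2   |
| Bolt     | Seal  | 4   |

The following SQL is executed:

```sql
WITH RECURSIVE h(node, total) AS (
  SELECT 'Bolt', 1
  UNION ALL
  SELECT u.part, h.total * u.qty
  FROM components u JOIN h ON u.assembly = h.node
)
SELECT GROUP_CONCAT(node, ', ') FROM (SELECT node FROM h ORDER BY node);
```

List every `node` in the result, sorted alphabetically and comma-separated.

Bolt, Gear, Hub, Panel, Ring, Seal

Base: (Bolt, total=1).
Iteration 1: components of {Bolt} -> Gear = 1*4 = 4, Panel = 1*2 = 2, Seal = 1*4 = 4.
Iteration 2: components of {Gear,Panel,Seal} -> Hub = 2*1 = 2, Ring = 4*2 = 8.
Iteration 3: no further components; recursion stops.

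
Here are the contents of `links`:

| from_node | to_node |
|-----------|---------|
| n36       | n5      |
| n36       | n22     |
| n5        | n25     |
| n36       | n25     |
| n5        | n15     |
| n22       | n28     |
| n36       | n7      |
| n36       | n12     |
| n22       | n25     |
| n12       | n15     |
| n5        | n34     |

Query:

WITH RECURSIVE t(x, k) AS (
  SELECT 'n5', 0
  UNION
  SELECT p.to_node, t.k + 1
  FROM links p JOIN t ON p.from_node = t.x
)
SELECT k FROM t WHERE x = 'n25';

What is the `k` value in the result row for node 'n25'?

1

Base: (n5, k=0).
Iteration 1: edges from {n5} -> (n15, k=1), (n25, k=1), (n34, k=1).
Iteration 2: no outgoing edges from {n15,n25,n34}; recursion stops.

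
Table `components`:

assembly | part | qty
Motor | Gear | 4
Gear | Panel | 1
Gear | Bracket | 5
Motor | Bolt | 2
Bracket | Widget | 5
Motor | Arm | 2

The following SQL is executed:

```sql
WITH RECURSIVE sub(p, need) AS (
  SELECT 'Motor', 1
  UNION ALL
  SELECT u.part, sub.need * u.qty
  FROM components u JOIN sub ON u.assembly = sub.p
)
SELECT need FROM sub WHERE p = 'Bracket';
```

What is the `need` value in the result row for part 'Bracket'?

20

Base: (Motor, need=1).
Iteration 1: components of {Motor} -> Arm = 1*2 = 2, Bolt = 1*2 = 2, Gear = 1*4 = 4.
Iteration 2: components of {Arm,Bolt,Gear} -> Bracket = 4*5 = 20, Panel = 4*1 = 4.
Iteration 3: components of {Bracket,Panel} -> Widget = 20*5 = 100.
Iteration 4: no further components; recursion stops.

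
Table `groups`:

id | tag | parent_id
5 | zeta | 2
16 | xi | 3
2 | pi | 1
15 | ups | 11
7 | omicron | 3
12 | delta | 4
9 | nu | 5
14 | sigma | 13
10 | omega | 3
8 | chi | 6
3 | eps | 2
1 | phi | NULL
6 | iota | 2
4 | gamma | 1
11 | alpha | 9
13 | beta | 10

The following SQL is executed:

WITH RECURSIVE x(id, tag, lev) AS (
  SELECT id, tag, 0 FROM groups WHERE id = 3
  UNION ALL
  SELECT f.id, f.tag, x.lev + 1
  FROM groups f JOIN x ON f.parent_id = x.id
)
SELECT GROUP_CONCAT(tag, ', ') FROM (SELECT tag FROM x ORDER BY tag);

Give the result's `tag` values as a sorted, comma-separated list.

Base: id=3 (eps) at lev 0.
Iteration 1: rows with parent_id in {3} -> omicron (id 7, lev 1), omega (id 10, lev 1), xi (id 16, lev 1).
Iteration 2: rows with parent_id in {7,10,16} -> beta (id 13, lev 2).
Iteration 3: rows with parent_id in {13} -> sigma (id 14, lev 3).
Iteration 4: no rows with parent_id in {14}; recursion stops.

beta, eps, omega, omicron, sigma, xi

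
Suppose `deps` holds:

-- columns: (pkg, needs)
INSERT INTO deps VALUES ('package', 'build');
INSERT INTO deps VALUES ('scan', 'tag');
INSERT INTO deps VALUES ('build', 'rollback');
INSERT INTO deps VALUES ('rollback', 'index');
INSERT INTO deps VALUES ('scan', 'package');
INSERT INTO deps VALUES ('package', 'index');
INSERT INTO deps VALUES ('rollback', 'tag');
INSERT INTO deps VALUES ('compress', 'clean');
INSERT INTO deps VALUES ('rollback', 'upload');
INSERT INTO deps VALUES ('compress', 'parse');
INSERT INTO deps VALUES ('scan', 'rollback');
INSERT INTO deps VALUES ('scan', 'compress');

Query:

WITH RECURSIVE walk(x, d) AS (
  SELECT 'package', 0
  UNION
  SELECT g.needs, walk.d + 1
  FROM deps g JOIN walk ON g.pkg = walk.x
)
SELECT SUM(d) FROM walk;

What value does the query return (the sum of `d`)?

13

Base: (package, d=0).
Iteration 1: edges from {package} -> (build, d=1), (index, d=1).
Iteration 2: edges from {build,index} -> (rollback, d=2).
Iteration 3: edges from {rollback} -> (index, d=3), (tag, d=3), (upload, d=3).
Iteration 4: no outgoing edges from {index,tag,upload}; recursion stops.
SUM(d) = 0 + 1 + 1 + 2 + 3 + 3 + 3 = 13.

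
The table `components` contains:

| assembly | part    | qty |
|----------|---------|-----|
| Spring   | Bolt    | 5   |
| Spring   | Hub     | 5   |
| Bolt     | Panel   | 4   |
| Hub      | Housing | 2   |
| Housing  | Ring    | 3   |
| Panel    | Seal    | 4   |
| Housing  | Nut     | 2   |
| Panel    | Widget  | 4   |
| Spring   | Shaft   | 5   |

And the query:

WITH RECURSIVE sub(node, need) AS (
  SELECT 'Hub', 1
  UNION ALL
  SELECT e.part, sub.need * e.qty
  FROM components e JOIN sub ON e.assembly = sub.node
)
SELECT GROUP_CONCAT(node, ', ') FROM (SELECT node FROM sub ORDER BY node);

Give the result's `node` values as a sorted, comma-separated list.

Housing, Hub, Nut, Ring

Base: (Hub, need=1).
Iteration 1: components of {Hub} -> Housing = 1*2 = 2.
Iteration 2: components of {Housing} -> Nut = 2*2 = 4, Ring = 2*3 = 6.
Iteration 3: no further components; recursion stops.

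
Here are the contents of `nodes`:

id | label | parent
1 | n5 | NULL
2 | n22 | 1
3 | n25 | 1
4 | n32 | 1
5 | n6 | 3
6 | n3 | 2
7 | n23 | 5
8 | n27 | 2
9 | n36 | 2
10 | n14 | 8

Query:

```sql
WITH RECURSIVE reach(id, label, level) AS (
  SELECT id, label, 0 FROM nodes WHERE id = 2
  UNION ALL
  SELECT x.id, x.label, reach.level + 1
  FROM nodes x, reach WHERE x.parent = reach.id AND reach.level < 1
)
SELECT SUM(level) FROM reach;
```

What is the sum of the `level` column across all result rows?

Base: id=2 (n22) at level 0.
Iteration 1: rows with parent in {2} -> n3 (id 6, level 1), n27 (id 8, level 1), n36 (id 9, level 1).
Iteration 2: level < 1 fails for all current rows; recursion stops.
SUM(level) = 0 + 1 + 1 + 1 = 3.

3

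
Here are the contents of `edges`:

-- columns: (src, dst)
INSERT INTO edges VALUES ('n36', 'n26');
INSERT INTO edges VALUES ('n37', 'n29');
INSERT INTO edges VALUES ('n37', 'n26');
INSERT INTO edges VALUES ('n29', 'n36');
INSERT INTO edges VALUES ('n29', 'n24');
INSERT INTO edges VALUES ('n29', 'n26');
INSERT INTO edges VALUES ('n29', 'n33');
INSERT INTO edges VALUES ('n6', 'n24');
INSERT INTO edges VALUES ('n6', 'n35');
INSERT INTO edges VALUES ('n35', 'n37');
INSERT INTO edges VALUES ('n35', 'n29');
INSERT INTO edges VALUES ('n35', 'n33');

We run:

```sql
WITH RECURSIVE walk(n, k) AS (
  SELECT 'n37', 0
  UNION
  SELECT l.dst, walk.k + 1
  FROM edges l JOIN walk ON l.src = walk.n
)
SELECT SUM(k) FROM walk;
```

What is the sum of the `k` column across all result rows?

Base: (n37, k=0).
Iteration 1: edges from {n37} -> (n26, k=1), (n29, k=1).
Iteration 2: edges from {n26,n29} -> (n24, k=2), (n26, k=2), (n33, k=2), (n36, k=2).
Iteration 3: edges from {n24,n26,n33,n36} -> (n26, k=3).
Iteration 4: no outgoing edges from {n26}; recursion stops.
SUM(k) = 0 + 1 + 1 + 2 + 2 + 2 + 2 + 3 = 13.

13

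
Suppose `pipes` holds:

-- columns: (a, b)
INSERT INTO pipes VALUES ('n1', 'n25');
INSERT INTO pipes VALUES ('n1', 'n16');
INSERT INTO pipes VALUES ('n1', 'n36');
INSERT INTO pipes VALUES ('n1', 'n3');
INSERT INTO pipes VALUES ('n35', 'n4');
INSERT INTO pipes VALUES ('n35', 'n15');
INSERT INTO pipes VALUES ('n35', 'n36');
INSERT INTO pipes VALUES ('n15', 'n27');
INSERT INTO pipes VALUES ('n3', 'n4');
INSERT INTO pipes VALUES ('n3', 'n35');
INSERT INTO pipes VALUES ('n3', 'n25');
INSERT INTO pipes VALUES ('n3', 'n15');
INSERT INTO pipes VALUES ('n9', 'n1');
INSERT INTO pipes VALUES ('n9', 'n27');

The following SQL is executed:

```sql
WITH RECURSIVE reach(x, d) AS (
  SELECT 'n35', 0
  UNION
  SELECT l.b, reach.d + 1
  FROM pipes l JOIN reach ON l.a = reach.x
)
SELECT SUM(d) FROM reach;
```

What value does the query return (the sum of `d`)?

5

Base: (n35, d=0).
Iteration 1: edges from {n35} -> (n15, d=1), (n36, d=1), (n4, d=1).
Iteration 2: edges from {n15,n36,n4} -> (n27, d=2).
Iteration 3: no outgoing edges from {n27}; recursion stops.
SUM(d) = 0 + 1 + 1 + 1 + 2 = 5.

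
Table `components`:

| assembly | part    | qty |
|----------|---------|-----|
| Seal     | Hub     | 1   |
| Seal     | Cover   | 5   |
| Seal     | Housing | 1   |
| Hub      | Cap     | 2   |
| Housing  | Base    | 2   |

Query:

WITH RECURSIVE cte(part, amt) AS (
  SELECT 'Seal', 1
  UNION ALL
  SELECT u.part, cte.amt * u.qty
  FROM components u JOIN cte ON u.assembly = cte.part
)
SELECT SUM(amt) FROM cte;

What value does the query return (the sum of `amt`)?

Base: (Seal, amt=1).
Iteration 1: components of {Seal} -> Cover = 1*5 = 5, Housing = 1*1 = 1, Hub = 1*1 = 1.
Iteration 2: components of {Cover,Housing,Hub} -> Base = 1*2 = 2, Cap = 1*2 = 2.
Iteration 3: no further components; recursion stops.
SUM(amt) = 1 + 1 + 5 + 1 + 2 + 2 = 12.

12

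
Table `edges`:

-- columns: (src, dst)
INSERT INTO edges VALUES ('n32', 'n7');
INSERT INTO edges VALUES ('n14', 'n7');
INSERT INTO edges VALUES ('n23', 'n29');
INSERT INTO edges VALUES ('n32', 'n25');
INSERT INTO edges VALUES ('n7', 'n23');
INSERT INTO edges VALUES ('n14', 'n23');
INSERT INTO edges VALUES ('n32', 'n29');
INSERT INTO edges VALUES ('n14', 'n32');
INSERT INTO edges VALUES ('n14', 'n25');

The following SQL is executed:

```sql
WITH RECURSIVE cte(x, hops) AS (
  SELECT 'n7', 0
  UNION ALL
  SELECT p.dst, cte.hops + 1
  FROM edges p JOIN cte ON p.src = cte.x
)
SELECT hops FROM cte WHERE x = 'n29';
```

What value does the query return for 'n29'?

Base: (n7, hops=0).
Iteration 1: edges from {n7} -> (n23, hops=1).
Iteration 2: edges from {n23} -> (n29, hops=2).
Iteration 3: no outgoing edges from {n29}; recursion stops.

2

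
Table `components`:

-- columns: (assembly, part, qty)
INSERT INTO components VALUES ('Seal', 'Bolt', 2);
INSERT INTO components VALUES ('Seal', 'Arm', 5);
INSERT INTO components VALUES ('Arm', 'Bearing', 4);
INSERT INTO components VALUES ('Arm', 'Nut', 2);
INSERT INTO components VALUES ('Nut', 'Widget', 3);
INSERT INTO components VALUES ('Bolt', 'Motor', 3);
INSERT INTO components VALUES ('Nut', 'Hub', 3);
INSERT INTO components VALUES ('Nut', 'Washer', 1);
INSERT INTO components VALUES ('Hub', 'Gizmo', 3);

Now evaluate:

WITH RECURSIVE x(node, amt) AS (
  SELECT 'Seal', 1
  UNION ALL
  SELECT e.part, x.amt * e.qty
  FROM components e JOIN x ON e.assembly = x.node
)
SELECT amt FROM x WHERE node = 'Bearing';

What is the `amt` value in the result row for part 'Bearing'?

Base: (Seal, amt=1).
Iteration 1: components of {Seal} -> Arm = 1*5 = 5, Bolt = 1*2 = 2.
Iteration 2: components of {Arm,Bolt} -> Bearing = 5*4 = 20, Motor = 2*3 = 6, Nut = 5*2 = 10.
Iteration 3: components of {Bearing,Motor,Nut} -> Hub = 10*3 = 30, Washer = 10*1 = 10, Widget = 10*3 = 30.
Iteration 4: components of {Hub,Washer,Widget} -> Gizmo = 30*3 = 90.
Iteration 5: no further components; recursion stops.

20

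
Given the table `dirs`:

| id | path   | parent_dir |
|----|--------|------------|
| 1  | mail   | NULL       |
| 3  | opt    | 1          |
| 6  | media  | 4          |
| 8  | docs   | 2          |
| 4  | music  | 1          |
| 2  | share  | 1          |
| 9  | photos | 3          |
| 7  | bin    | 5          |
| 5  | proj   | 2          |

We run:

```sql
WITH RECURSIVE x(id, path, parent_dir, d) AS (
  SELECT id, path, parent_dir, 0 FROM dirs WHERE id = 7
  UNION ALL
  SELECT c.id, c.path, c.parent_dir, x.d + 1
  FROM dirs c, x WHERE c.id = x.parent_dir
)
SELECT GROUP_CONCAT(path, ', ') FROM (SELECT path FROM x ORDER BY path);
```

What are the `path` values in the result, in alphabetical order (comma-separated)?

Base: id=7 (bin), parent_dir=5, d 0.
Iteration 1: join on id=5 -> proj (id 5, parent_dir=2, d 1).
Iteration 2: join on id=2 -> share (id 2, parent_dir=1, d 2).
Iteration 3: join on id=1 -> mail (id 1, parent_dir=NULL, d 3).
Iteration 4: parent_dir is NULL; no match; recursion stops.

bin, mail, proj, share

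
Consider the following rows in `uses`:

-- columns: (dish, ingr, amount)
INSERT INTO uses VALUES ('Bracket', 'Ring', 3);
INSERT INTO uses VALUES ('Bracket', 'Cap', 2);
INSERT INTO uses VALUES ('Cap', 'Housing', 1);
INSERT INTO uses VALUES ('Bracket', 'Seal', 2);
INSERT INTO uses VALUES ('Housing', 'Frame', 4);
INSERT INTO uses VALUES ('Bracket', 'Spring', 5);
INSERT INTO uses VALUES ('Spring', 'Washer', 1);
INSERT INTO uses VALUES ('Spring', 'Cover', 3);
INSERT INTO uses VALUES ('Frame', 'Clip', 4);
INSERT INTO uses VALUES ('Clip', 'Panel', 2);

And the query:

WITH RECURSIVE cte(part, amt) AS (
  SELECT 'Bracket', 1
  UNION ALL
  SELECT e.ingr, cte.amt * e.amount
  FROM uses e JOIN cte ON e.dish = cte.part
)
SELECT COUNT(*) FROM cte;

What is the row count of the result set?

11

Base: (Bracket, amt=1).
Iteration 1: components of {Bracket} -> Cap = 1*2 = 2, Ring = 1*3 = 3, Seal = 1*2 = 2, Spring = 1*5 = 5.
Iteration 2: components of {Cap,Ring,Seal,Spring} -> Cover = 5*3 = 15, Housing = 2*1 = 2, Washer = 5*1 = 5.
Iteration 3: components of {Cover,Housing,Washer} -> Frame = 2*4 = 8.
Iteration 4: components of {Frame} -> Clip = 8*4 = 32.
Iteration 5: components of {Clip} -> Panel = 32*2 = 64.
Iteration 6: no further components; recursion stops.
Total rows emitted: 11.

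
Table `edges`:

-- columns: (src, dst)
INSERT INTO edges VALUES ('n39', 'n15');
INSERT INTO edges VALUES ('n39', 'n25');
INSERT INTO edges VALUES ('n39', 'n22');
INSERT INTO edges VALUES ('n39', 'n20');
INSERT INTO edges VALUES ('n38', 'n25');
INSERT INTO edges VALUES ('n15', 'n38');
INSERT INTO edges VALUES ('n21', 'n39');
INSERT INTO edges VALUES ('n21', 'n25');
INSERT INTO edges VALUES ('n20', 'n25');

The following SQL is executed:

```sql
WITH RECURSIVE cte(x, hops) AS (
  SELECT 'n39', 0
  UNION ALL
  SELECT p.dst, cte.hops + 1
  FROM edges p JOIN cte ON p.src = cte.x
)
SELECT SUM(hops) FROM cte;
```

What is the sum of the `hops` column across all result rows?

Base: (n39, hops=0).
Iteration 1: edges from {n39} -> (n15, hops=1), (n20, hops=1), (n22, hops=1), (n25, hops=1).
Iteration 2: edges from {n15,n20,n22,n25} -> (n25, hops=2), (n38, hops=2).
Iteration 3: edges from {n25,n38} -> (n25, hops=3).
Iteration 4: no outgoing edges from {n25}; recursion stops.
SUM(hops) = 0 + 1 + 1 + 1 + 1 + 2 + 2 + 3 = 11.

11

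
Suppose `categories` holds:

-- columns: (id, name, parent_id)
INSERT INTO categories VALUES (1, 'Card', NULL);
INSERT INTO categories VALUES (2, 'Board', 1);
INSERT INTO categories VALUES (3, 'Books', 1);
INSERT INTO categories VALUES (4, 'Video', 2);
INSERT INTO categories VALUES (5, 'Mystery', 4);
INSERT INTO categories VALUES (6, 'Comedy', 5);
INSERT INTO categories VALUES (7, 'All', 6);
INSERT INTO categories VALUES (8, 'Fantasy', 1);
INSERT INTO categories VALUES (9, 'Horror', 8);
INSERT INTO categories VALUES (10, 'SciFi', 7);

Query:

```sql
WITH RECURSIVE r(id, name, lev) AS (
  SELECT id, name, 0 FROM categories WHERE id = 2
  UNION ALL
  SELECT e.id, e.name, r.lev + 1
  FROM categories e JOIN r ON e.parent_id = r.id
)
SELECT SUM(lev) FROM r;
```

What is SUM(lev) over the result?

Base: id=2 (Board) at lev 0.
Iteration 1: rows with parent_id in {2} -> Video (id 4, lev 1).
Iteration 2: rows with parent_id in {4} -> Mystery (id 5, lev 2).
Iteration 3: rows with parent_id in {5} -> Comedy (id 6, lev 3).
Iteration 4: rows with parent_id in {6} -> All (id 7, lev 4).
Iteration 5: rows with parent_id in {7} -> SciFi (id 10, lev 5).
Iteration 6: no rows with parent_id in {10}; recursion stops.
SUM(lev) = 0 + 1 + 2 + 3 + 4 + 5 = 15.

15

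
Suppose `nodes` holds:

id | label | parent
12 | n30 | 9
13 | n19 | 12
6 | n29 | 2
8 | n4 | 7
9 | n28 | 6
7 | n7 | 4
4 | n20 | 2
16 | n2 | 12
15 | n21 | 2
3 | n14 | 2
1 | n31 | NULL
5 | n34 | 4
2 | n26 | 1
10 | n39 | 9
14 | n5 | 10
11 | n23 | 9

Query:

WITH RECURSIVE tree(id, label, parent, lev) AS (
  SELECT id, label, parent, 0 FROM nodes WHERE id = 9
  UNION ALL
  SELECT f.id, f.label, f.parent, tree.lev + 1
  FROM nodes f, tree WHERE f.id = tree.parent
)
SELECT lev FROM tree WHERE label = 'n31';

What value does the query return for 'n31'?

3

Base: id=9 (n28), parent=6, lev 0.
Iteration 1: join on id=6 -> n29 (id 6, parent=2, lev 1).
Iteration 2: join on id=2 -> n26 (id 2, parent=1, lev 2).
Iteration 3: join on id=1 -> n31 (id 1, parent=NULL, lev 3).
Iteration 4: parent is NULL; no match; recursion stops.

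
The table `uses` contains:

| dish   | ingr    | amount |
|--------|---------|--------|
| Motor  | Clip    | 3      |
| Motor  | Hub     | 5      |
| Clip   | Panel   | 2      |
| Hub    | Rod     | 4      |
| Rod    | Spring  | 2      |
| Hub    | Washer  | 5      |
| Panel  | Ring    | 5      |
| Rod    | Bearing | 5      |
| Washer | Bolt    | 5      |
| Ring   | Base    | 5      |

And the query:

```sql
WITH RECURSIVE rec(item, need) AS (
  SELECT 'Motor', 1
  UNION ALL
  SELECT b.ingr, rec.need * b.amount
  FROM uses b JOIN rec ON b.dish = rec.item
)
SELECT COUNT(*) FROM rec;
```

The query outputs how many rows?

Base: (Motor, need=1).
Iteration 1: components of {Motor} -> Clip = 1*3 = 3, Hub = 1*5 = 5.
Iteration 2: components of {Clip,Hub} -> Panel = 3*2 = 6, Rod = 5*4 = 20, Washer = 5*5 = 25.
Iteration 3: components of {Panel,Rod,Washer} -> Bearing = 20*5 = 100, Bolt = 25*5 = 125, Ring = 6*5 = 30, Spring = 20*2 = 40.
Iteration 4: components of {Bearing,Bolt,Ring,Spring} -> Base = 30*5 = 150.
Iteration 5: no further components; recursion stops.
Total rows emitted: 11.

11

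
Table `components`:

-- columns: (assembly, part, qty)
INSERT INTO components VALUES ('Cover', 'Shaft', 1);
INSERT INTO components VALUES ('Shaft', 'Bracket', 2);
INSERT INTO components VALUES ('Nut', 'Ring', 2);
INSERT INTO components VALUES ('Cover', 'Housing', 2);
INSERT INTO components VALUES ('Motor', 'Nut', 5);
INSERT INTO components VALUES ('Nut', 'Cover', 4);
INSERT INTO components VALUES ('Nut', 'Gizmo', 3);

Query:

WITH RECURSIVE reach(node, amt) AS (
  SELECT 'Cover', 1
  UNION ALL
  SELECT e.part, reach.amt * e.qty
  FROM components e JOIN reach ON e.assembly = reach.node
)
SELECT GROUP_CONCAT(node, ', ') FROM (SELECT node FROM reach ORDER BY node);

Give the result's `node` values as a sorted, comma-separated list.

Base: (Cover, amt=1).
Iteration 1: components of {Cover} -> Housing = 1*2 = 2, Shaft = 1*1 = 1.
Iteration 2: components of {Housing,Shaft} -> Bracket = 1*2 = 2.
Iteration 3: no further components; recursion stops.

Bracket, Cover, Housing, Shaft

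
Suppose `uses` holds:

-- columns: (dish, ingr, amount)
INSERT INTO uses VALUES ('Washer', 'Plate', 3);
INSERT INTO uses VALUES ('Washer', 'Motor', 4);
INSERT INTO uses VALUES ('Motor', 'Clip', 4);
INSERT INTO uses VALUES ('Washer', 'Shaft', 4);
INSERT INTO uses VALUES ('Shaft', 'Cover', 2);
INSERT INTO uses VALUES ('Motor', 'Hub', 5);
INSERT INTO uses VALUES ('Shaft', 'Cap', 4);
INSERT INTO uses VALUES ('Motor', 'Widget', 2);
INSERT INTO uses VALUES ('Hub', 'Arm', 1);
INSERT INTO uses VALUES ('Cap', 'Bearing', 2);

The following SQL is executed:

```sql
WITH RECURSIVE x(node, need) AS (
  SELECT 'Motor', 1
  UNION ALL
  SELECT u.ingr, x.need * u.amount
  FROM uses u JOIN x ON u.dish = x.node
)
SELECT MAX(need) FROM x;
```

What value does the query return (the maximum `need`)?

Base: (Motor, need=1).
Iteration 1: components of {Motor} -> Clip = 1*4 = 4, Hub = 1*5 = 5, Widget = 1*2 = 2.
Iteration 2: components of {Clip,Hub,Widget} -> Arm = 5*1 = 5.
Iteration 3: no further components; recursion stops.
need values: 1, 4, 5, 2, 5; the maximum is 5.

5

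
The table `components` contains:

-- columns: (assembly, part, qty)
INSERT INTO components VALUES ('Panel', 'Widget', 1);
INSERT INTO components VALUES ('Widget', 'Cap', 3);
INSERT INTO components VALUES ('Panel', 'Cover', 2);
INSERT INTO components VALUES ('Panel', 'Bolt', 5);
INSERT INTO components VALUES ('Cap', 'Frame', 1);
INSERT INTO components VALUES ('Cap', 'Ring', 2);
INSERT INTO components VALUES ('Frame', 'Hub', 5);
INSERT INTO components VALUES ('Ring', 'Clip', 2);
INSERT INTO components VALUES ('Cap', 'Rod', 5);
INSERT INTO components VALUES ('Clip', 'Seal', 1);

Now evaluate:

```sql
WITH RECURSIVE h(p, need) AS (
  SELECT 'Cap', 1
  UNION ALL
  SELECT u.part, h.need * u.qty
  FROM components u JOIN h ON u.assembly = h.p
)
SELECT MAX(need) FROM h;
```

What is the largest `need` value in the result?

5

Base: (Cap, need=1).
Iteration 1: components of {Cap} -> Frame = 1*1 = 1, Ring = 1*2 = 2, Rod = 1*5 = 5.
Iteration 2: components of {Frame,Ring,Rod} -> Clip = 2*2 = 4, Hub = 1*5 = 5.
Iteration 3: components of {Clip,Hub} -> Seal = 4*1 = 4.
Iteration 4: no further components; recursion stops.
need values: 1, 1, 2, 5, 5, 4, 4; the maximum is 5.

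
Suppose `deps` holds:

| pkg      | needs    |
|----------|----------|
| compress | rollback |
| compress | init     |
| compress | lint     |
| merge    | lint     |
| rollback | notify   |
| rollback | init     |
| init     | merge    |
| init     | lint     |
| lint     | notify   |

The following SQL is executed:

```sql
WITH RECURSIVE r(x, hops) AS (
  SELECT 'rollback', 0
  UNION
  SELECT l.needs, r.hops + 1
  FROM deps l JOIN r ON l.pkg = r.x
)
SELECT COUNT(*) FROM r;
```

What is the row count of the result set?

8

Base: (rollback, hops=0).
Iteration 1: edges from {rollback} -> (init, hops=1), (notify, hops=1).
Iteration 2: edges from {init,notify} -> (lint, hops=2), (merge, hops=2).
Iteration 3: edges from {lint,merge} -> (lint, hops=3), (notify, hops=3).
Iteration 4: edges from {lint,notify} -> (notify, hops=4).
Iteration 5: no outgoing edges from {notify}; recursion stops.
Total rows emitted: 8.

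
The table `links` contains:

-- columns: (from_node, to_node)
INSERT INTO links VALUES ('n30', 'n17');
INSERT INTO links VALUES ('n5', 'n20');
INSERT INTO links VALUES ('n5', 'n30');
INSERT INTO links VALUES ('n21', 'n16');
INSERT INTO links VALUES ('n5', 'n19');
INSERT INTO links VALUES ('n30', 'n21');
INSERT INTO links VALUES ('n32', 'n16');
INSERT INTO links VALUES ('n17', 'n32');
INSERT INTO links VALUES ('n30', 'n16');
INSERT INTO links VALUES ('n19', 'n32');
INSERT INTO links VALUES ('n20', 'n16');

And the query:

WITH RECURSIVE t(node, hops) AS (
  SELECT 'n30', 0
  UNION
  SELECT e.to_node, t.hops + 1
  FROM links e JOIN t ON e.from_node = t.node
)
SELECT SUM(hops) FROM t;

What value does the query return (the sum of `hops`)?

Base: (n30, hops=0).
Iteration 1: edges from {n30} -> (n16, hops=1), (n17, hops=1), (n21, hops=1).
Iteration 2: edges from {n16,n17,n21} -> (n16, hops=2), (n32, hops=2).
Iteration 3: edges from {n16,n32} -> (n16, hops=3).
Iteration 4: no outgoing edges from {n16}; recursion stops.
SUM(hops) = 0 + 1 + 1 + 1 + 2 + 2 + 3 = 10.

10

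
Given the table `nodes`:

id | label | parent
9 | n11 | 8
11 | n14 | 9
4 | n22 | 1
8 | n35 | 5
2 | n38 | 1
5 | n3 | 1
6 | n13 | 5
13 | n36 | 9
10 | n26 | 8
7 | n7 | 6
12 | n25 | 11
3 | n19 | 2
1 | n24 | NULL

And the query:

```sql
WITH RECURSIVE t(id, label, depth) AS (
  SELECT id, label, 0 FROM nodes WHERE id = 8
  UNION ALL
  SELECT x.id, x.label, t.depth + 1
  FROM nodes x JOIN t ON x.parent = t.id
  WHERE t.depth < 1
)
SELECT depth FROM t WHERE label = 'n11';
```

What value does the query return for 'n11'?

Base: id=8 (n35) at depth 0.
Iteration 1: rows with parent in {8} -> n11 (id 9, depth 1), n26 (id 10, depth 1).
Iteration 2: depth < 1 fails for all current rows; recursion stops.

1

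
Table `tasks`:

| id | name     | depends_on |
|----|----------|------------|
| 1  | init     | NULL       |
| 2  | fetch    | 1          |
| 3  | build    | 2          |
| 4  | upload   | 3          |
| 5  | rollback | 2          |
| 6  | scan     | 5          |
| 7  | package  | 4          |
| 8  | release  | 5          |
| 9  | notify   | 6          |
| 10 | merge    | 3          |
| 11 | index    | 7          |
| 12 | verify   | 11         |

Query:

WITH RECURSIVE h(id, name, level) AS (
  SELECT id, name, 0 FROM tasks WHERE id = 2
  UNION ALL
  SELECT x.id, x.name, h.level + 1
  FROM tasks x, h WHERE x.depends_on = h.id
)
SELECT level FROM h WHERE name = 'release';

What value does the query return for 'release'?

Base: id=2 (fetch) at level 0.
Iteration 1: rows with depends_on in {2} -> build (id 3, level 1), rollback (id 5, level 1).
Iteration 2: rows with depends_on in {3,5} -> upload (id 4, level 2), scan (id 6, level 2), release (id 8, level 2), merge (id 10, level 2).
Iteration 3: rows with depends_on in {4,6,8,10} -> package (id 7, level 3), notify (id 9, level 3).
Iteration 4: rows with depends_on in {7,9} -> index (id 11, level 4).
Iteration 5: rows with depends_on in {11} -> verify (id 12, level 5).
Iteration 6: no rows with depends_on in {12}; recursion stops.

2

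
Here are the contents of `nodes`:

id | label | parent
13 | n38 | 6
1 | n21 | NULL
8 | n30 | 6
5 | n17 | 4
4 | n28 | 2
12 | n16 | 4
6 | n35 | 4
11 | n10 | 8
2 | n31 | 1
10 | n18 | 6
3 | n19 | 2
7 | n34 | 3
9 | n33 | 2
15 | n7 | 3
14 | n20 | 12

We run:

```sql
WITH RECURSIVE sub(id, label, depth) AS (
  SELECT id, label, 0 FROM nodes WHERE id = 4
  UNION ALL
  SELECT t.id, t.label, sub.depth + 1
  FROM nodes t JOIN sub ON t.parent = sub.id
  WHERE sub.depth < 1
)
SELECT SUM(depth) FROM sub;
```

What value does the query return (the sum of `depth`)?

Base: id=4 (n28) at depth 0.
Iteration 1: rows with parent in {4} -> n17 (id 5, depth 1), n35 (id 6, depth 1), n16 (id 12, depth 1).
Iteration 2: depth < 1 fails for all current rows; recursion stops.
SUM(depth) = 0 + 1 + 1 + 1 = 3.

3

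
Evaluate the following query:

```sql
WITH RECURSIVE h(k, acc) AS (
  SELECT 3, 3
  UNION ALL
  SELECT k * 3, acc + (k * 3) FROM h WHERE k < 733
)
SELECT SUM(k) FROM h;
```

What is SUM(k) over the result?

Base: k=3, acc=3.
Iteration 1: 3 < 733 holds -> k = 3 * 3 = 9, acc = 3 + 9 = 12.
Iteration 2: 9 < 733 holds -> k = 9 * 3 = 27, acc = 12 + 27 = 39.
Iteration 3: 27 < 733 holds -> k = 27 * 3 = 81, acc = 39 + 81 = 120.
Iteration 4: 81 < 733 holds -> k = 81 * 3 = 243, acc = 120 + 243 = 363.
Iteration 5: 243 < 733 holds -> k = 243 * 3 = 729, acc = 363 + 729 = 1092.
Iteration 6: 729 < 733 holds -> k = 729 * 3 = 2187, acc = 1092 + 2187 = 3279.
Iteration 7: 2187 < 733 fails; recursion stops.
SUM(k) = 3 + 9 + 27 + 81 + 243 + 729 + 2187 = 3279.

3279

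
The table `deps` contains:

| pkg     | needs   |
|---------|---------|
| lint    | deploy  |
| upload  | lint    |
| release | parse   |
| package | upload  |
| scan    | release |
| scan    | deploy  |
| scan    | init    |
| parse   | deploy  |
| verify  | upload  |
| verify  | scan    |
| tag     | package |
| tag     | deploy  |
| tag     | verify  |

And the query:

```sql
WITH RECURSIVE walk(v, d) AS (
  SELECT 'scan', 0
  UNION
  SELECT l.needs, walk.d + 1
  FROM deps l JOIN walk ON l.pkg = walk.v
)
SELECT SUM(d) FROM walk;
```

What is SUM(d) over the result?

8

Base: (scan, d=0).
Iteration 1: edges from {scan} -> (deploy, d=1), (init, d=1), (release, d=1).
Iteration 2: edges from {deploy,init,release} -> (parse, d=2).
Iteration 3: edges from {parse} -> (deploy, d=3).
Iteration 4: no outgoing edges from {deploy}; recursion stops.
SUM(d) = 0 + 1 + 1 + 1 + 2 + 3 = 8.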